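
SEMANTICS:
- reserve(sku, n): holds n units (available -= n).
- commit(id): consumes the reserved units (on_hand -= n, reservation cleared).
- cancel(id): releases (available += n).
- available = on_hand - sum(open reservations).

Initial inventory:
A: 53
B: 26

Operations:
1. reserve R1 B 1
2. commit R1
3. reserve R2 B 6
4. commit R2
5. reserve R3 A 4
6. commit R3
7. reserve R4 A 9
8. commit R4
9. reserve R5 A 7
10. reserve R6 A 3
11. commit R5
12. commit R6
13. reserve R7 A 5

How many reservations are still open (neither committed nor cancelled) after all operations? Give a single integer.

Step 1: reserve R1 B 1 -> on_hand[A=53 B=26] avail[A=53 B=25] open={R1}
Step 2: commit R1 -> on_hand[A=53 B=25] avail[A=53 B=25] open={}
Step 3: reserve R2 B 6 -> on_hand[A=53 B=25] avail[A=53 B=19] open={R2}
Step 4: commit R2 -> on_hand[A=53 B=19] avail[A=53 B=19] open={}
Step 5: reserve R3 A 4 -> on_hand[A=53 B=19] avail[A=49 B=19] open={R3}
Step 6: commit R3 -> on_hand[A=49 B=19] avail[A=49 B=19] open={}
Step 7: reserve R4 A 9 -> on_hand[A=49 B=19] avail[A=40 B=19] open={R4}
Step 8: commit R4 -> on_hand[A=40 B=19] avail[A=40 B=19] open={}
Step 9: reserve R5 A 7 -> on_hand[A=40 B=19] avail[A=33 B=19] open={R5}
Step 10: reserve R6 A 3 -> on_hand[A=40 B=19] avail[A=30 B=19] open={R5,R6}
Step 11: commit R5 -> on_hand[A=33 B=19] avail[A=30 B=19] open={R6}
Step 12: commit R6 -> on_hand[A=30 B=19] avail[A=30 B=19] open={}
Step 13: reserve R7 A 5 -> on_hand[A=30 B=19] avail[A=25 B=19] open={R7}
Open reservations: ['R7'] -> 1

Answer: 1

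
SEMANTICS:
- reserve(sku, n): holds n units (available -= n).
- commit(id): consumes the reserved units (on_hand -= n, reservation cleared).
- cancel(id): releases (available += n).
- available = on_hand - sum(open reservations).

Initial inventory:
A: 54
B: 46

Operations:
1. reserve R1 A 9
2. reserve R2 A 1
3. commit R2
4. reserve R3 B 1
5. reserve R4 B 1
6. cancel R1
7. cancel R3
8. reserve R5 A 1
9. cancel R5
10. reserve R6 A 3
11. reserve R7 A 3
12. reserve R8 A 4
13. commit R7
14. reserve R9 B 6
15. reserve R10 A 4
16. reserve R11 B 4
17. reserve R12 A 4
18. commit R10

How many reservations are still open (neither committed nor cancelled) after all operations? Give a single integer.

Answer: 6

Derivation:
Step 1: reserve R1 A 9 -> on_hand[A=54 B=46] avail[A=45 B=46] open={R1}
Step 2: reserve R2 A 1 -> on_hand[A=54 B=46] avail[A=44 B=46] open={R1,R2}
Step 3: commit R2 -> on_hand[A=53 B=46] avail[A=44 B=46] open={R1}
Step 4: reserve R3 B 1 -> on_hand[A=53 B=46] avail[A=44 B=45] open={R1,R3}
Step 5: reserve R4 B 1 -> on_hand[A=53 B=46] avail[A=44 B=44] open={R1,R3,R4}
Step 6: cancel R1 -> on_hand[A=53 B=46] avail[A=53 B=44] open={R3,R4}
Step 7: cancel R3 -> on_hand[A=53 B=46] avail[A=53 B=45] open={R4}
Step 8: reserve R5 A 1 -> on_hand[A=53 B=46] avail[A=52 B=45] open={R4,R5}
Step 9: cancel R5 -> on_hand[A=53 B=46] avail[A=53 B=45] open={R4}
Step 10: reserve R6 A 3 -> on_hand[A=53 B=46] avail[A=50 B=45] open={R4,R6}
Step 11: reserve R7 A 3 -> on_hand[A=53 B=46] avail[A=47 B=45] open={R4,R6,R7}
Step 12: reserve R8 A 4 -> on_hand[A=53 B=46] avail[A=43 B=45] open={R4,R6,R7,R8}
Step 13: commit R7 -> on_hand[A=50 B=46] avail[A=43 B=45] open={R4,R6,R8}
Step 14: reserve R9 B 6 -> on_hand[A=50 B=46] avail[A=43 B=39] open={R4,R6,R8,R9}
Step 15: reserve R10 A 4 -> on_hand[A=50 B=46] avail[A=39 B=39] open={R10,R4,R6,R8,R9}
Step 16: reserve R11 B 4 -> on_hand[A=50 B=46] avail[A=39 B=35] open={R10,R11,R4,R6,R8,R9}
Step 17: reserve R12 A 4 -> on_hand[A=50 B=46] avail[A=35 B=35] open={R10,R11,R12,R4,R6,R8,R9}
Step 18: commit R10 -> on_hand[A=46 B=46] avail[A=35 B=35] open={R11,R12,R4,R6,R8,R9}
Open reservations: ['R11', 'R12', 'R4', 'R6', 'R8', 'R9'] -> 6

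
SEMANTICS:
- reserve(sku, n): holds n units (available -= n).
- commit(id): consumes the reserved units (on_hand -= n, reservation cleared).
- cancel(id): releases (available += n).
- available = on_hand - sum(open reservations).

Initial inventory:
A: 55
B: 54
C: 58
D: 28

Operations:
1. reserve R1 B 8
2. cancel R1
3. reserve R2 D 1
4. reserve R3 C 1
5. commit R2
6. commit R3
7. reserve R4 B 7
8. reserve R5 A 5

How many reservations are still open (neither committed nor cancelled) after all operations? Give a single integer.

Step 1: reserve R1 B 8 -> on_hand[A=55 B=54 C=58 D=28] avail[A=55 B=46 C=58 D=28] open={R1}
Step 2: cancel R1 -> on_hand[A=55 B=54 C=58 D=28] avail[A=55 B=54 C=58 D=28] open={}
Step 3: reserve R2 D 1 -> on_hand[A=55 B=54 C=58 D=28] avail[A=55 B=54 C=58 D=27] open={R2}
Step 4: reserve R3 C 1 -> on_hand[A=55 B=54 C=58 D=28] avail[A=55 B=54 C=57 D=27] open={R2,R3}
Step 5: commit R2 -> on_hand[A=55 B=54 C=58 D=27] avail[A=55 B=54 C=57 D=27] open={R3}
Step 6: commit R3 -> on_hand[A=55 B=54 C=57 D=27] avail[A=55 B=54 C=57 D=27] open={}
Step 7: reserve R4 B 7 -> on_hand[A=55 B=54 C=57 D=27] avail[A=55 B=47 C=57 D=27] open={R4}
Step 8: reserve R5 A 5 -> on_hand[A=55 B=54 C=57 D=27] avail[A=50 B=47 C=57 D=27] open={R4,R5}
Open reservations: ['R4', 'R5'] -> 2

Answer: 2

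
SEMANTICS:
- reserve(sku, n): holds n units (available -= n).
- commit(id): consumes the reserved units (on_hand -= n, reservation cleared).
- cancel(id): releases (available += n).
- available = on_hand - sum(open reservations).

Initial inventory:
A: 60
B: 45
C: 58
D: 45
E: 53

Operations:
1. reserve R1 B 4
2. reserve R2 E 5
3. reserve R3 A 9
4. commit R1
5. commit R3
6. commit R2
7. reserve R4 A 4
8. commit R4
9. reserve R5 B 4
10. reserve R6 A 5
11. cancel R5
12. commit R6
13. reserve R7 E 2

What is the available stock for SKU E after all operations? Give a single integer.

Answer: 46

Derivation:
Step 1: reserve R1 B 4 -> on_hand[A=60 B=45 C=58 D=45 E=53] avail[A=60 B=41 C=58 D=45 E=53] open={R1}
Step 2: reserve R2 E 5 -> on_hand[A=60 B=45 C=58 D=45 E=53] avail[A=60 B=41 C=58 D=45 E=48] open={R1,R2}
Step 3: reserve R3 A 9 -> on_hand[A=60 B=45 C=58 D=45 E=53] avail[A=51 B=41 C=58 D=45 E=48] open={R1,R2,R3}
Step 4: commit R1 -> on_hand[A=60 B=41 C=58 D=45 E=53] avail[A=51 B=41 C=58 D=45 E=48] open={R2,R3}
Step 5: commit R3 -> on_hand[A=51 B=41 C=58 D=45 E=53] avail[A=51 B=41 C=58 D=45 E=48] open={R2}
Step 6: commit R2 -> on_hand[A=51 B=41 C=58 D=45 E=48] avail[A=51 B=41 C=58 D=45 E=48] open={}
Step 7: reserve R4 A 4 -> on_hand[A=51 B=41 C=58 D=45 E=48] avail[A=47 B=41 C=58 D=45 E=48] open={R4}
Step 8: commit R4 -> on_hand[A=47 B=41 C=58 D=45 E=48] avail[A=47 B=41 C=58 D=45 E=48] open={}
Step 9: reserve R5 B 4 -> on_hand[A=47 B=41 C=58 D=45 E=48] avail[A=47 B=37 C=58 D=45 E=48] open={R5}
Step 10: reserve R6 A 5 -> on_hand[A=47 B=41 C=58 D=45 E=48] avail[A=42 B=37 C=58 D=45 E=48] open={R5,R6}
Step 11: cancel R5 -> on_hand[A=47 B=41 C=58 D=45 E=48] avail[A=42 B=41 C=58 D=45 E=48] open={R6}
Step 12: commit R6 -> on_hand[A=42 B=41 C=58 D=45 E=48] avail[A=42 B=41 C=58 D=45 E=48] open={}
Step 13: reserve R7 E 2 -> on_hand[A=42 B=41 C=58 D=45 E=48] avail[A=42 B=41 C=58 D=45 E=46] open={R7}
Final available[E] = 46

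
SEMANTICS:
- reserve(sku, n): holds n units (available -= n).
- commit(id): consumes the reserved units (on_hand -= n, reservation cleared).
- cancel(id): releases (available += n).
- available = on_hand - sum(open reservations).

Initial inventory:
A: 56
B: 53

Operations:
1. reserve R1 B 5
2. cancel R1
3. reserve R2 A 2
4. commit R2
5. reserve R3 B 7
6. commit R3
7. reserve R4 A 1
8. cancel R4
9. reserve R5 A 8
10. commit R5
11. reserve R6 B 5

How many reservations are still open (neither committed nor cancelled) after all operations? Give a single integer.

Step 1: reserve R1 B 5 -> on_hand[A=56 B=53] avail[A=56 B=48] open={R1}
Step 2: cancel R1 -> on_hand[A=56 B=53] avail[A=56 B=53] open={}
Step 3: reserve R2 A 2 -> on_hand[A=56 B=53] avail[A=54 B=53] open={R2}
Step 4: commit R2 -> on_hand[A=54 B=53] avail[A=54 B=53] open={}
Step 5: reserve R3 B 7 -> on_hand[A=54 B=53] avail[A=54 B=46] open={R3}
Step 6: commit R3 -> on_hand[A=54 B=46] avail[A=54 B=46] open={}
Step 7: reserve R4 A 1 -> on_hand[A=54 B=46] avail[A=53 B=46] open={R4}
Step 8: cancel R4 -> on_hand[A=54 B=46] avail[A=54 B=46] open={}
Step 9: reserve R5 A 8 -> on_hand[A=54 B=46] avail[A=46 B=46] open={R5}
Step 10: commit R5 -> on_hand[A=46 B=46] avail[A=46 B=46] open={}
Step 11: reserve R6 B 5 -> on_hand[A=46 B=46] avail[A=46 B=41] open={R6}
Open reservations: ['R6'] -> 1

Answer: 1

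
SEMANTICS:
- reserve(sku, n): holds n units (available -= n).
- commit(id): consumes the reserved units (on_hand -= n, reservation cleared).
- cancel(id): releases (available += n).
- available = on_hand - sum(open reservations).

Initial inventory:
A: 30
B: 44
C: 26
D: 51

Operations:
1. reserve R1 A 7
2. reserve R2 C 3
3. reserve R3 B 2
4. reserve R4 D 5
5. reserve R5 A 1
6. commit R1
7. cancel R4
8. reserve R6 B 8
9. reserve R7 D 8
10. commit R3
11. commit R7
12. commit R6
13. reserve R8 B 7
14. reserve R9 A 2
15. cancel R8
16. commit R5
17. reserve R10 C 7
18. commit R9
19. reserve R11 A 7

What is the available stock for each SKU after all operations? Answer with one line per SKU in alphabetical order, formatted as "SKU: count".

Answer: A: 13
B: 34
C: 16
D: 43

Derivation:
Step 1: reserve R1 A 7 -> on_hand[A=30 B=44 C=26 D=51] avail[A=23 B=44 C=26 D=51] open={R1}
Step 2: reserve R2 C 3 -> on_hand[A=30 B=44 C=26 D=51] avail[A=23 B=44 C=23 D=51] open={R1,R2}
Step 3: reserve R3 B 2 -> on_hand[A=30 B=44 C=26 D=51] avail[A=23 B=42 C=23 D=51] open={R1,R2,R3}
Step 4: reserve R4 D 5 -> on_hand[A=30 B=44 C=26 D=51] avail[A=23 B=42 C=23 D=46] open={R1,R2,R3,R4}
Step 5: reserve R5 A 1 -> on_hand[A=30 B=44 C=26 D=51] avail[A=22 B=42 C=23 D=46] open={R1,R2,R3,R4,R5}
Step 6: commit R1 -> on_hand[A=23 B=44 C=26 D=51] avail[A=22 B=42 C=23 D=46] open={R2,R3,R4,R5}
Step 7: cancel R4 -> on_hand[A=23 B=44 C=26 D=51] avail[A=22 B=42 C=23 D=51] open={R2,R3,R5}
Step 8: reserve R6 B 8 -> on_hand[A=23 B=44 C=26 D=51] avail[A=22 B=34 C=23 D=51] open={R2,R3,R5,R6}
Step 9: reserve R7 D 8 -> on_hand[A=23 B=44 C=26 D=51] avail[A=22 B=34 C=23 D=43] open={R2,R3,R5,R6,R7}
Step 10: commit R3 -> on_hand[A=23 B=42 C=26 D=51] avail[A=22 B=34 C=23 D=43] open={R2,R5,R6,R7}
Step 11: commit R7 -> on_hand[A=23 B=42 C=26 D=43] avail[A=22 B=34 C=23 D=43] open={R2,R5,R6}
Step 12: commit R6 -> on_hand[A=23 B=34 C=26 D=43] avail[A=22 B=34 C=23 D=43] open={R2,R5}
Step 13: reserve R8 B 7 -> on_hand[A=23 B=34 C=26 D=43] avail[A=22 B=27 C=23 D=43] open={R2,R5,R8}
Step 14: reserve R9 A 2 -> on_hand[A=23 B=34 C=26 D=43] avail[A=20 B=27 C=23 D=43] open={R2,R5,R8,R9}
Step 15: cancel R8 -> on_hand[A=23 B=34 C=26 D=43] avail[A=20 B=34 C=23 D=43] open={R2,R5,R9}
Step 16: commit R5 -> on_hand[A=22 B=34 C=26 D=43] avail[A=20 B=34 C=23 D=43] open={R2,R9}
Step 17: reserve R10 C 7 -> on_hand[A=22 B=34 C=26 D=43] avail[A=20 B=34 C=16 D=43] open={R10,R2,R9}
Step 18: commit R9 -> on_hand[A=20 B=34 C=26 D=43] avail[A=20 B=34 C=16 D=43] open={R10,R2}
Step 19: reserve R11 A 7 -> on_hand[A=20 B=34 C=26 D=43] avail[A=13 B=34 C=16 D=43] open={R10,R11,R2}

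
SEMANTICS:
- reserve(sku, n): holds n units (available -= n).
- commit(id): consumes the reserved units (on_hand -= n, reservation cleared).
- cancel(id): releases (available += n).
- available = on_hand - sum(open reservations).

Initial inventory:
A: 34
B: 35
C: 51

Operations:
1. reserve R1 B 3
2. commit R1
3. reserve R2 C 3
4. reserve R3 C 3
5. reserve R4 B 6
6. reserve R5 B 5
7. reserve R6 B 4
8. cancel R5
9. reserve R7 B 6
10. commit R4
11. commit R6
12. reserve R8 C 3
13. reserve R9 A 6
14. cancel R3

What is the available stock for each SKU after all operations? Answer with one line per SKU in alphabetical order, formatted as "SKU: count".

Step 1: reserve R1 B 3 -> on_hand[A=34 B=35 C=51] avail[A=34 B=32 C=51] open={R1}
Step 2: commit R1 -> on_hand[A=34 B=32 C=51] avail[A=34 B=32 C=51] open={}
Step 3: reserve R2 C 3 -> on_hand[A=34 B=32 C=51] avail[A=34 B=32 C=48] open={R2}
Step 4: reserve R3 C 3 -> on_hand[A=34 B=32 C=51] avail[A=34 B=32 C=45] open={R2,R3}
Step 5: reserve R4 B 6 -> on_hand[A=34 B=32 C=51] avail[A=34 B=26 C=45] open={R2,R3,R4}
Step 6: reserve R5 B 5 -> on_hand[A=34 B=32 C=51] avail[A=34 B=21 C=45] open={R2,R3,R4,R5}
Step 7: reserve R6 B 4 -> on_hand[A=34 B=32 C=51] avail[A=34 B=17 C=45] open={R2,R3,R4,R5,R6}
Step 8: cancel R5 -> on_hand[A=34 B=32 C=51] avail[A=34 B=22 C=45] open={R2,R3,R4,R6}
Step 9: reserve R7 B 6 -> on_hand[A=34 B=32 C=51] avail[A=34 B=16 C=45] open={R2,R3,R4,R6,R7}
Step 10: commit R4 -> on_hand[A=34 B=26 C=51] avail[A=34 B=16 C=45] open={R2,R3,R6,R7}
Step 11: commit R6 -> on_hand[A=34 B=22 C=51] avail[A=34 B=16 C=45] open={R2,R3,R7}
Step 12: reserve R8 C 3 -> on_hand[A=34 B=22 C=51] avail[A=34 B=16 C=42] open={R2,R3,R7,R8}
Step 13: reserve R9 A 6 -> on_hand[A=34 B=22 C=51] avail[A=28 B=16 C=42] open={R2,R3,R7,R8,R9}
Step 14: cancel R3 -> on_hand[A=34 B=22 C=51] avail[A=28 B=16 C=45] open={R2,R7,R8,R9}

Answer: A: 28
B: 16
C: 45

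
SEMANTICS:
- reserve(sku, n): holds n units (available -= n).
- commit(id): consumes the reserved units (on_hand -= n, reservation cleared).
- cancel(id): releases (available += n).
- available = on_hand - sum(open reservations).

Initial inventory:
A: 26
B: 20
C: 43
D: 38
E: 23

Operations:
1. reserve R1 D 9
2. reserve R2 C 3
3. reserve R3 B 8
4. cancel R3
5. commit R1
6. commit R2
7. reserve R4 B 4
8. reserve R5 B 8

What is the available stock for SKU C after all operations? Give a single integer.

Step 1: reserve R1 D 9 -> on_hand[A=26 B=20 C=43 D=38 E=23] avail[A=26 B=20 C=43 D=29 E=23] open={R1}
Step 2: reserve R2 C 3 -> on_hand[A=26 B=20 C=43 D=38 E=23] avail[A=26 B=20 C=40 D=29 E=23] open={R1,R2}
Step 3: reserve R3 B 8 -> on_hand[A=26 B=20 C=43 D=38 E=23] avail[A=26 B=12 C=40 D=29 E=23] open={R1,R2,R3}
Step 4: cancel R3 -> on_hand[A=26 B=20 C=43 D=38 E=23] avail[A=26 B=20 C=40 D=29 E=23] open={R1,R2}
Step 5: commit R1 -> on_hand[A=26 B=20 C=43 D=29 E=23] avail[A=26 B=20 C=40 D=29 E=23] open={R2}
Step 6: commit R2 -> on_hand[A=26 B=20 C=40 D=29 E=23] avail[A=26 B=20 C=40 D=29 E=23] open={}
Step 7: reserve R4 B 4 -> on_hand[A=26 B=20 C=40 D=29 E=23] avail[A=26 B=16 C=40 D=29 E=23] open={R4}
Step 8: reserve R5 B 8 -> on_hand[A=26 B=20 C=40 D=29 E=23] avail[A=26 B=8 C=40 D=29 E=23] open={R4,R5}
Final available[C] = 40

Answer: 40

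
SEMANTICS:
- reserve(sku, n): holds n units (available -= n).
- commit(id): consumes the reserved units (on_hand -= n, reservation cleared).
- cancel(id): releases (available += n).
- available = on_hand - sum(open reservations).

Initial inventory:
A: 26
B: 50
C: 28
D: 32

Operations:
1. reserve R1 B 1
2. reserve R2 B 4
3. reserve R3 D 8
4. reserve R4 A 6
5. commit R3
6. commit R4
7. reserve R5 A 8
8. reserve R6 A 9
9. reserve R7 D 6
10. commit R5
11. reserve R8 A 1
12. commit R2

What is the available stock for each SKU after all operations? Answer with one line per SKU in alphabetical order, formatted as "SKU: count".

Answer: A: 2
B: 45
C: 28
D: 18

Derivation:
Step 1: reserve R1 B 1 -> on_hand[A=26 B=50 C=28 D=32] avail[A=26 B=49 C=28 D=32] open={R1}
Step 2: reserve R2 B 4 -> on_hand[A=26 B=50 C=28 D=32] avail[A=26 B=45 C=28 D=32] open={R1,R2}
Step 3: reserve R3 D 8 -> on_hand[A=26 B=50 C=28 D=32] avail[A=26 B=45 C=28 D=24] open={R1,R2,R3}
Step 4: reserve R4 A 6 -> on_hand[A=26 B=50 C=28 D=32] avail[A=20 B=45 C=28 D=24] open={R1,R2,R3,R4}
Step 5: commit R3 -> on_hand[A=26 B=50 C=28 D=24] avail[A=20 B=45 C=28 D=24] open={R1,R2,R4}
Step 6: commit R4 -> on_hand[A=20 B=50 C=28 D=24] avail[A=20 B=45 C=28 D=24] open={R1,R2}
Step 7: reserve R5 A 8 -> on_hand[A=20 B=50 C=28 D=24] avail[A=12 B=45 C=28 D=24] open={R1,R2,R5}
Step 8: reserve R6 A 9 -> on_hand[A=20 B=50 C=28 D=24] avail[A=3 B=45 C=28 D=24] open={R1,R2,R5,R6}
Step 9: reserve R7 D 6 -> on_hand[A=20 B=50 C=28 D=24] avail[A=3 B=45 C=28 D=18] open={R1,R2,R5,R6,R7}
Step 10: commit R5 -> on_hand[A=12 B=50 C=28 D=24] avail[A=3 B=45 C=28 D=18] open={R1,R2,R6,R7}
Step 11: reserve R8 A 1 -> on_hand[A=12 B=50 C=28 D=24] avail[A=2 B=45 C=28 D=18] open={R1,R2,R6,R7,R8}
Step 12: commit R2 -> on_hand[A=12 B=46 C=28 D=24] avail[A=2 B=45 C=28 D=18] open={R1,R6,R7,R8}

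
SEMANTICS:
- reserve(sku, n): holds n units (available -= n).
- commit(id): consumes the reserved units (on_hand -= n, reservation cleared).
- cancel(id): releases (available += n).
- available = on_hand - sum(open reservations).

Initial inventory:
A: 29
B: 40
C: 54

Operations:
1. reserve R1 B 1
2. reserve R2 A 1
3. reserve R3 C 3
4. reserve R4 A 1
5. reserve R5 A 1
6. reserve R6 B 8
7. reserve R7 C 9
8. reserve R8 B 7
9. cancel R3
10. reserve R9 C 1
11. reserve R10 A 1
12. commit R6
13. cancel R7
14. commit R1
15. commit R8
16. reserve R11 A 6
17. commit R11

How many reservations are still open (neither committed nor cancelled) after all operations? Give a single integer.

Step 1: reserve R1 B 1 -> on_hand[A=29 B=40 C=54] avail[A=29 B=39 C=54] open={R1}
Step 2: reserve R2 A 1 -> on_hand[A=29 B=40 C=54] avail[A=28 B=39 C=54] open={R1,R2}
Step 3: reserve R3 C 3 -> on_hand[A=29 B=40 C=54] avail[A=28 B=39 C=51] open={R1,R2,R3}
Step 4: reserve R4 A 1 -> on_hand[A=29 B=40 C=54] avail[A=27 B=39 C=51] open={R1,R2,R3,R4}
Step 5: reserve R5 A 1 -> on_hand[A=29 B=40 C=54] avail[A=26 B=39 C=51] open={R1,R2,R3,R4,R5}
Step 6: reserve R6 B 8 -> on_hand[A=29 B=40 C=54] avail[A=26 B=31 C=51] open={R1,R2,R3,R4,R5,R6}
Step 7: reserve R7 C 9 -> on_hand[A=29 B=40 C=54] avail[A=26 B=31 C=42] open={R1,R2,R3,R4,R5,R6,R7}
Step 8: reserve R8 B 7 -> on_hand[A=29 B=40 C=54] avail[A=26 B=24 C=42] open={R1,R2,R3,R4,R5,R6,R7,R8}
Step 9: cancel R3 -> on_hand[A=29 B=40 C=54] avail[A=26 B=24 C=45] open={R1,R2,R4,R5,R6,R7,R8}
Step 10: reserve R9 C 1 -> on_hand[A=29 B=40 C=54] avail[A=26 B=24 C=44] open={R1,R2,R4,R5,R6,R7,R8,R9}
Step 11: reserve R10 A 1 -> on_hand[A=29 B=40 C=54] avail[A=25 B=24 C=44] open={R1,R10,R2,R4,R5,R6,R7,R8,R9}
Step 12: commit R6 -> on_hand[A=29 B=32 C=54] avail[A=25 B=24 C=44] open={R1,R10,R2,R4,R5,R7,R8,R9}
Step 13: cancel R7 -> on_hand[A=29 B=32 C=54] avail[A=25 B=24 C=53] open={R1,R10,R2,R4,R5,R8,R9}
Step 14: commit R1 -> on_hand[A=29 B=31 C=54] avail[A=25 B=24 C=53] open={R10,R2,R4,R5,R8,R9}
Step 15: commit R8 -> on_hand[A=29 B=24 C=54] avail[A=25 B=24 C=53] open={R10,R2,R4,R5,R9}
Step 16: reserve R11 A 6 -> on_hand[A=29 B=24 C=54] avail[A=19 B=24 C=53] open={R10,R11,R2,R4,R5,R9}
Step 17: commit R11 -> on_hand[A=23 B=24 C=54] avail[A=19 B=24 C=53] open={R10,R2,R4,R5,R9}
Open reservations: ['R10', 'R2', 'R4', 'R5', 'R9'] -> 5

Answer: 5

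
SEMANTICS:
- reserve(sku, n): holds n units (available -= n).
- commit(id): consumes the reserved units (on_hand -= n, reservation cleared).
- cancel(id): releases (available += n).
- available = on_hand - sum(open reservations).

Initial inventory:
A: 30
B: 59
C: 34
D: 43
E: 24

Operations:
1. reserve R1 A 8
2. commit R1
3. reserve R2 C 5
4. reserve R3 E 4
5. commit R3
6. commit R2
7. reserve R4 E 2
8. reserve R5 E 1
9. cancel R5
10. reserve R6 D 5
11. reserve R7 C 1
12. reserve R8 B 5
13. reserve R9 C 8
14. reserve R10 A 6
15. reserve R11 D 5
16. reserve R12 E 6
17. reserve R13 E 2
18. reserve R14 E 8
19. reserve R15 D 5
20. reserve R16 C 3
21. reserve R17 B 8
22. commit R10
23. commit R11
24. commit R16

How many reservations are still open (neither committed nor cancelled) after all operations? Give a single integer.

Step 1: reserve R1 A 8 -> on_hand[A=30 B=59 C=34 D=43 E=24] avail[A=22 B=59 C=34 D=43 E=24] open={R1}
Step 2: commit R1 -> on_hand[A=22 B=59 C=34 D=43 E=24] avail[A=22 B=59 C=34 D=43 E=24] open={}
Step 3: reserve R2 C 5 -> on_hand[A=22 B=59 C=34 D=43 E=24] avail[A=22 B=59 C=29 D=43 E=24] open={R2}
Step 4: reserve R3 E 4 -> on_hand[A=22 B=59 C=34 D=43 E=24] avail[A=22 B=59 C=29 D=43 E=20] open={R2,R3}
Step 5: commit R3 -> on_hand[A=22 B=59 C=34 D=43 E=20] avail[A=22 B=59 C=29 D=43 E=20] open={R2}
Step 6: commit R2 -> on_hand[A=22 B=59 C=29 D=43 E=20] avail[A=22 B=59 C=29 D=43 E=20] open={}
Step 7: reserve R4 E 2 -> on_hand[A=22 B=59 C=29 D=43 E=20] avail[A=22 B=59 C=29 D=43 E=18] open={R4}
Step 8: reserve R5 E 1 -> on_hand[A=22 B=59 C=29 D=43 E=20] avail[A=22 B=59 C=29 D=43 E=17] open={R4,R5}
Step 9: cancel R5 -> on_hand[A=22 B=59 C=29 D=43 E=20] avail[A=22 B=59 C=29 D=43 E=18] open={R4}
Step 10: reserve R6 D 5 -> on_hand[A=22 B=59 C=29 D=43 E=20] avail[A=22 B=59 C=29 D=38 E=18] open={R4,R6}
Step 11: reserve R7 C 1 -> on_hand[A=22 B=59 C=29 D=43 E=20] avail[A=22 B=59 C=28 D=38 E=18] open={R4,R6,R7}
Step 12: reserve R8 B 5 -> on_hand[A=22 B=59 C=29 D=43 E=20] avail[A=22 B=54 C=28 D=38 E=18] open={R4,R6,R7,R8}
Step 13: reserve R9 C 8 -> on_hand[A=22 B=59 C=29 D=43 E=20] avail[A=22 B=54 C=20 D=38 E=18] open={R4,R6,R7,R8,R9}
Step 14: reserve R10 A 6 -> on_hand[A=22 B=59 C=29 D=43 E=20] avail[A=16 B=54 C=20 D=38 E=18] open={R10,R4,R6,R7,R8,R9}
Step 15: reserve R11 D 5 -> on_hand[A=22 B=59 C=29 D=43 E=20] avail[A=16 B=54 C=20 D=33 E=18] open={R10,R11,R4,R6,R7,R8,R9}
Step 16: reserve R12 E 6 -> on_hand[A=22 B=59 C=29 D=43 E=20] avail[A=16 B=54 C=20 D=33 E=12] open={R10,R11,R12,R4,R6,R7,R8,R9}
Step 17: reserve R13 E 2 -> on_hand[A=22 B=59 C=29 D=43 E=20] avail[A=16 B=54 C=20 D=33 E=10] open={R10,R11,R12,R13,R4,R6,R7,R8,R9}
Step 18: reserve R14 E 8 -> on_hand[A=22 B=59 C=29 D=43 E=20] avail[A=16 B=54 C=20 D=33 E=2] open={R10,R11,R12,R13,R14,R4,R6,R7,R8,R9}
Step 19: reserve R15 D 5 -> on_hand[A=22 B=59 C=29 D=43 E=20] avail[A=16 B=54 C=20 D=28 E=2] open={R10,R11,R12,R13,R14,R15,R4,R6,R7,R8,R9}
Step 20: reserve R16 C 3 -> on_hand[A=22 B=59 C=29 D=43 E=20] avail[A=16 B=54 C=17 D=28 E=2] open={R10,R11,R12,R13,R14,R15,R16,R4,R6,R7,R8,R9}
Step 21: reserve R17 B 8 -> on_hand[A=22 B=59 C=29 D=43 E=20] avail[A=16 B=46 C=17 D=28 E=2] open={R10,R11,R12,R13,R14,R15,R16,R17,R4,R6,R7,R8,R9}
Step 22: commit R10 -> on_hand[A=16 B=59 C=29 D=43 E=20] avail[A=16 B=46 C=17 D=28 E=2] open={R11,R12,R13,R14,R15,R16,R17,R4,R6,R7,R8,R9}
Step 23: commit R11 -> on_hand[A=16 B=59 C=29 D=38 E=20] avail[A=16 B=46 C=17 D=28 E=2] open={R12,R13,R14,R15,R16,R17,R4,R6,R7,R8,R9}
Step 24: commit R16 -> on_hand[A=16 B=59 C=26 D=38 E=20] avail[A=16 B=46 C=17 D=28 E=2] open={R12,R13,R14,R15,R17,R4,R6,R7,R8,R9}
Open reservations: ['R12', 'R13', 'R14', 'R15', 'R17', 'R4', 'R6', 'R7', 'R8', 'R9'] -> 10

Answer: 10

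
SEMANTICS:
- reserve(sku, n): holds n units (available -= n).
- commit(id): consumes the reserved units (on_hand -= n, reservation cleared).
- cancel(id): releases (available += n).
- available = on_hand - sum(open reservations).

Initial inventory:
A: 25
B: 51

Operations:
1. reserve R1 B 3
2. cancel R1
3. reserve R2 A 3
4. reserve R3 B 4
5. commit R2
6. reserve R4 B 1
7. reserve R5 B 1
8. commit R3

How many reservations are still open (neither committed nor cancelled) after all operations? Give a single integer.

Answer: 2

Derivation:
Step 1: reserve R1 B 3 -> on_hand[A=25 B=51] avail[A=25 B=48] open={R1}
Step 2: cancel R1 -> on_hand[A=25 B=51] avail[A=25 B=51] open={}
Step 3: reserve R2 A 3 -> on_hand[A=25 B=51] avail[A=22 B=51] open={R2}
Step 4: reserve R3 B 4 -> on_hand[A=25 B=51] avail[A=22 B=47] open={R2,R3}
Step 5: commit R2 -> on_hand[A=22 B=51] avail[A=22 B=47] open={R3}
Step 6: reserve R4 B 1 -> on_hand[A=22 B=51] avail[A=22 B=46] open={R3,R4}
Step 7: reserve R5 B 1 -> on_hand[A=22 B=51] avail[A=22 B=45] open={R3,R4,R5}
Step 8: commit R3 -> on_hand[A=22 B=47] avail[A=22 B=45] open={R4,R5}
Open reservations: ['R4', 'R5'] -> 2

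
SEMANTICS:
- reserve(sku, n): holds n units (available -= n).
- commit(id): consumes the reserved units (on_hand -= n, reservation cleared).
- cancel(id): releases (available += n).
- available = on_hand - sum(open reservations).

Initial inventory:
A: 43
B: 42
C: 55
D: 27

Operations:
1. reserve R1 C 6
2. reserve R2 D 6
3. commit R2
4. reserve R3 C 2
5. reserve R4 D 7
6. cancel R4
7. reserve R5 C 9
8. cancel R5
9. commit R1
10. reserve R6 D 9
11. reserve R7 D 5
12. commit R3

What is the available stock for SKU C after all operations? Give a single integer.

Answer: 47

Derivation:
Step 1: reserve R1 C 6 -> on_hand[A=43 B=42 C=55 D=27] avail[A=43 B=42 C=49 D=27] open={R1}
Step 2: reserve R2 D 6 -> on_hand[A=43 B=42 C=55 D=27] avail[A=43 B=42 C=49 D=21] open={R1,R2}
Step 3: commit R2 -> on_hand[A=43 B=42 C=55 D=21] avail[A=43 B=42 C=49 D=21] open={R1}
Step 4: reserve R3 C 2 -> on_hand[A=43 B=42 C=55 D=21] avail[A=43 B=42 C=47 D=21] open={R1,R3}
Step 5: reserve R4 D 7 -> on_hand[A=43 B=42 C=55 D=21] avail[A=43 B=42 C=47 D=14] open={R1,R3,R4}
Step 6: cancel R4 -> on_hand[A=43 B=42 C=55 D=21] avail[A=43 B=42 C=47 D=21] open={R1,R3}
Step 7: reserve R5 C 9 -> on_hand[A=43 B=42 C=55 D=21] avail[A=43 B=42 C=38 D=21] open={R1,R3,R5}
Step 8: cancel R5 -> on_hand[A=43 B=42 C=55 D=21] avail[A=43 B=42 C=47 D=21] open={R1,R3}
Step 9: commit R1 -> on_hand[A=43 B=42 C=49 D=21] avail[A=43 B=42 C=47 D=21] open={R3}
Step 10: reserve R6 D 9 -> on_hand[A=43 B=42 C=49 D=21] avail[A=43 B=42 C=47 D=12] open={R3,R6}
Step 11: reserve R7 D 5 -> on_hand[A=43 B=42 C=49 D=21] avail[A=43 B=42 C=47 D=7] open={R3,R6,R7}
Step 12: commit R3 -> on_hand[A=43 B=42 C=47 D=21] avail[A=43 B=42 C=47 D=7] open={R6,R7}
Final available[C] = 47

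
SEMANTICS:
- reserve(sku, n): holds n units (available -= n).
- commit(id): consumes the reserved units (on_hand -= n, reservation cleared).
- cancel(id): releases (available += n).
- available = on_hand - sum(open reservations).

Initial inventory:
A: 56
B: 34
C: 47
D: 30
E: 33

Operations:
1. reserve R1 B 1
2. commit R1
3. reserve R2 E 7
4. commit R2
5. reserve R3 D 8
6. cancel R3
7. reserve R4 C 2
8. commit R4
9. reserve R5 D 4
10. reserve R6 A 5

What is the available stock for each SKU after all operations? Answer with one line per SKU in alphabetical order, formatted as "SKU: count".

Step 1: reserve R1 B 1 -> on_hand[A=56 B=34 C=47 D=30 E=33] avail[A=56 B=33 C=47 D=30 E=33] open={R1}
Step 2: commit R1 -> on_hand[A=56 B=33 C=47 D=30 E=33] avail[A=56 B=33 C=47 D=30 E=33] open={}
Step 3: reserve R2 E 7 -> on_hand[A=56 B=33 C=47 D=30 E=33] avail[A=56 B=33 C=47 D=30 E=26] open={R2}
Step 4: commit R2 -> on_hand[A=56 B=33 C=47 D=30 E=26] avail[A=56 B=33 C=47 D=30 E=26] open={}
Step 5: reserve R3 D 8 -> on_hand[A=56 B=33 C=47 D=30 E=26] avail[A=56 B=33 C=47 D=22 E=26] open={R3}
Step 6: cancel R3 -> on_hand[A=56 B=33 C=47 D=30 E=26] avail[A=56 B=33 C=47 D=30 E=26] open={}
Step 7: reserve R4 C 2 -> on_hand[A=56 B=33 C=47 D=30 E=26] avail[A=56 B=33 C=45 D=30 E=26] open={R4}
Step 8: commit R4 -> on_hand[A=56 B=33 C=45 D=30 E=26] avail[A=56 B=33 C=45 D=30 E=26] open={}
Step 9: reserve R5 D 4 -> on_hand[A=56 B=33 C=45 D=30 E=26] avail[A=56 B=33 C=45 D=26 E=26] open={R5}
Step 10: reserve R6 A 5 -> on_hand[A=56 B=33 C=45 D=30 E=26] avail[A=51 B=33 C=45 D=26 E=26] open={R5,R6}

Answer: A: 51
B: 33
C: 45
D: 26
E: 26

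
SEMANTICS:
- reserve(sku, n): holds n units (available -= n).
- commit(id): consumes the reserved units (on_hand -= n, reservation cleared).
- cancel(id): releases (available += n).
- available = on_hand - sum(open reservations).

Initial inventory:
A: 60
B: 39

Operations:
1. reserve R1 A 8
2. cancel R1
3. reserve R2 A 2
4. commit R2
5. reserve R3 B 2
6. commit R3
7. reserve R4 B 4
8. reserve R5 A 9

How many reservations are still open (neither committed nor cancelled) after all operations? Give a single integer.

Answer: 2

Derivation:
Step 1: reserve R1 A 8 -> on_hand[A=60 B=39] avail[A=52 B=39] open={R1}
Step 2: cancel R1 -> on_hand[A=60 B=39] avail[A=60 B=39] open={}
Step 3: reserve R2 A 2 -> on_hand[A=60 B=39] avail[A=58 B=39] open={R2}
Step 4: commit R2 -> on_hand[A=58 B=39] avail[A=58 B=39] open={}
Step 5: reserve R3 B 2 -> on_hand[A=58 B=39] avail[A=58 B=37] open={R3}
Step 6: commit R3 -> on_hand[A=58 B=37] avail[A=58 B=37] open={}
Step 7: reserve R4 B 4 -> on_hand[A=58 B=37] avail[A=58 B=33] open={R4}
Step 8: reserve R5 A 9 -> on_hand[A=58 B=37] avail[A=49 B=33] open={R4,R5}
Open reservations: ['R4', 'R5'] -> 2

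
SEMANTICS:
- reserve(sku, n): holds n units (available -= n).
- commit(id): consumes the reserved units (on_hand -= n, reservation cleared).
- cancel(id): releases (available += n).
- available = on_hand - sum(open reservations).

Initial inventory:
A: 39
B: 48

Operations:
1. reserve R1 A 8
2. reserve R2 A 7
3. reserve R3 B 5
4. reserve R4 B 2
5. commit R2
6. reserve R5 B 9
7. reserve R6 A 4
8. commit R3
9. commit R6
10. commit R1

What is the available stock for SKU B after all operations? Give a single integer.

Step 1: reserve R1 A 8 -> on_hand[A=39 B=48] avail[A=31 B=48] open={R1}
Step 2: reserve R2 A 7 -> on_hand[A=39 B=48] avail[A=24 B=48] open={R1,R2}
Step 3: reserve R3 B 5 -> on_hand[A=39 B=48] avail[A=24 B=43] open={R1,R2,R3}
Step 4: reserve R4 B 2 -> on_hand[A=39 B=48] avail[A=24 B=41] open={R1,R2,R3,R4}
Step 5: commit R2 -> on_hand[A=32 B=48] avail[A=24 B=41] open={R1,R3,R4}
Step 6: reserve R5 B 9 -> on_hand[A=32 B=48] avail[A=24 B=32] open={R1,R3,R4,R5}
Step 7: reserve R6 A 4 -> on_hand[A=32 B=48] avail[A=20 B=32] open={R1,R3,R4,R5,R6}
Step 8: commit R3 -> on_hand[A=32 B=43] avail[A=20 B=32] open={R1,R4,R5,R6}
Step 9: commit R6 -> on_hand[A=28 B=43] avail[A=20 B=32] open={R1,R4,R5}
Step 10: commit R1 -> on_hand[A=20 B=43] avail[A=20 B=32] open={R4,R5}
Final available[B] = 32

Answer: 32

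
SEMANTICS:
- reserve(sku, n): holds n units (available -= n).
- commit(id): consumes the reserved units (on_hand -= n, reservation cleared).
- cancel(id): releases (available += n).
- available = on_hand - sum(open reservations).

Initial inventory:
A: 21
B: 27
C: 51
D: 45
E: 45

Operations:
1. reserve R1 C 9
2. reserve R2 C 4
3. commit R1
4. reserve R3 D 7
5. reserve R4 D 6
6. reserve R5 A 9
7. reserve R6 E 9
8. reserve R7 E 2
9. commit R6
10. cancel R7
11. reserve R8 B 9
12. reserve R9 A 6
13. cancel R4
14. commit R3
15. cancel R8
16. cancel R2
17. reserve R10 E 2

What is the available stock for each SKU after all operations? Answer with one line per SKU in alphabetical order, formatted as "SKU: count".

Answer: A: 6
B: 27
C: 42
D: 38
E: 34

Derivation:
Step 1: reserve R1 C 9 -> on_hand[A=21 B=27 C=51 D=45 E=45] avail[A=21 B=27 C=42 D=45 E=45] open={R1}
Step 2: reserve R2 C 4 -> on_hand[A=21 B=27 C=51 D=45 E=45] avail[A=21 B=27 C=38 D=45 E=45] open={R1,R2}
Step 3: commit R1 -> on_hand[A=21 B=27 C=42 D=45 E=45] avail[A=21 B=27 C=38 D=45 E=45] open={R2}
Step 4: reserve R3 D 7 -> on_hand[A=21 B=27 C=42 D=45 E=45] avail[A=21 B=27 C=38 D=38 E=45] open={R2,R3}
Step 5: reserve R4 D 6 -> on_hand[A=21 B=27 C=42 D=45 E=45] avail[A=21 B=27 C=38 D=32 E=45] open={R2,R3,R4}
Step 6: reserve R5 A 9 -> on_hand[A=21 B=27 C=42 D=45 E=45] avail[A=12 B=27 C=38 D=32 E=45] open={R2,R3,R4,R5}
Step 7: reserve R6 E 9 -> on_hand[A=21 B=27 C=42 D=45 E=45] avail[A=12 B=27 C=38 D=32 E=36] open={R2,R3,R4,R5,R6}
Step 8: reserve R7 E 2 -> on_hand[A=21 B=27 C=42 D=45 E=45] avail[A=12 B=27 C=38 D=32 E=34] open={R2,R3,R4,R5,R6,R7}
Step 9: commit R6 -> on_hand[A=21 B=27 C=42 D=45 E=36] avail[A=12 B=27 C=38 D=32 E=34] open={R2,R3,R4,R5,R7}
Step 10: cancel R7 -> on_hand[A=21 B=27 C=42 D=45 E=36] avail[A=12 B=27 C=38 D=32 E=36] open={R2,R3,R4,R5}
Step 11: reserve R8 B 9 -> on_hand[A=21 B=27 C=42 D=45 E=36] avail[A=12 B=18 C=38 D=32 E=36] open={R2,R3,R4,R5,R8}
Step 12: reserve R9 A 6 -> on_hand[A=21 B=27 C=42 D=45 E=36] avail[A=6 B=18 C=38 D=32 E=36] open={R2,R3,R4,R5,R8,R9}
Step 13: cancel R4 -> on_hand[A=21 B=27 C=42 D=45 E=36] avail[A=6 B=18 C=38 D=38 E=36] open={R2,R3,R5,R8,R9}
Step 14: commit R3 -> on_hand[A=21 B=27 C=42 D=38 E=36] avail[A=6 B=18 C=38 D=38 E=36] open={R2,R5,R8,R9}
Step 15: cancel R8 -> on_hand[A=21 B=27 C=42 D=38 E=36] avail[A=6 B=27 C=38 D=38 E=36] open={R2,R5,R9}
Step 16: cancel R2 -> on_hand[A=21 B=27 C=42 D=38 E=36] avail[A=6 B=27 C=42 D=38 E=36] open={R5,R9}
Step 17: reserve R10 E 2 -> on_hand[A=21 B=27 C=42 D=38 E=36] avail[A=6 B=27 C=42 D=38 E=34] open={R10,R5,R9}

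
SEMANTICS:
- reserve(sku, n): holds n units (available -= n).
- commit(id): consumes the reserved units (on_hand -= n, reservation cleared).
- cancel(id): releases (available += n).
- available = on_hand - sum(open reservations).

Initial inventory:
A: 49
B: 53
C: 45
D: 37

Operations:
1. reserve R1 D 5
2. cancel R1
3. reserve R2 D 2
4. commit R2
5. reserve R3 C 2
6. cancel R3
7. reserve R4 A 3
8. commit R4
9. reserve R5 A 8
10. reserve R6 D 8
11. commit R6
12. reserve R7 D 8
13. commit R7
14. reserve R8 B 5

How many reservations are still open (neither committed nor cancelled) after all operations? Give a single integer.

Answer: 2

Derivation:
Step 1: reserve R1 D 5 -> on_hand[A=49 B=53 C=45 D=37] avail[A=49 B=53 C=45 D=32] open={R1}
Step 2: cancel R1 -> on_hand[A=49 B=53 C=45 D=37] avail[A=49 B=53 C=45 D=37] open={}
Step 3: reserve R2 D 2 -> on_hand[A=49 B=53 C=45 D=37] avail[A=49 B=53 C=45 D=35] open={R2}
Step 4: commit R2 -> on_hand[A=49 B=53 C=45 D=35] avail[A=49 B=53 C=45 D=35] open={}
Step 5: reserve R3 C 2 -> on_hand[A=49 B=53 C=45 D=35] avail[A=49 B=53 C=43 D=35] open={R3}
Step 6: cancel R3 -> on_hand[A=49 B=53 C=45 D=35] avail[A=49 B=53 C=45 D=35] open={}
Step 7: reserve R4 A 3 -> on_hand[A=49 B=53 C=45 D=35] avail[A=46 B=53 C=45 D=35] open={R4}
Step 8: commit R4 -> on_hand[A=46 B=53 C=45 D=35] avail[A=46 B=53 C=45 D=35] open={}
Step 9: reserve R5 A 8 -> on_hand[A=46 B=53 C=45 D=35] avail[A=38 B=53 C=45 D=35] open={R5}
Step 10: reserve R6 D 8 -> on_hand[A=46 B=53 C=45 D=35] avail[A=38 B=53 C=45 D=27] open={R5,R6}
Step 11: commit R6 -> on_hand[A=46 B=53 C=45 D=27] avail[A=38 B=53 C=45 D=27] open={R5}
Step 12: reserve R7 D 8 -> on_hand[A=46 B=53 C=45 D=27] avail[A=38 B=53 C=45 D=19] open={R5,R7}
Step 13: commit R7 -> on_hand[A=46 B=53 C=45 D=19] avail[A=38 B=53 C=45 D=19] open={R5}
Step 14: reserve R8 B 5 -> on_hand[A=46 B=53 C=45 D=19] avail[A=38 B=48 C=45 D=19] open={R5,R8}
Open reservations: ['R5', 'R8'] -> 2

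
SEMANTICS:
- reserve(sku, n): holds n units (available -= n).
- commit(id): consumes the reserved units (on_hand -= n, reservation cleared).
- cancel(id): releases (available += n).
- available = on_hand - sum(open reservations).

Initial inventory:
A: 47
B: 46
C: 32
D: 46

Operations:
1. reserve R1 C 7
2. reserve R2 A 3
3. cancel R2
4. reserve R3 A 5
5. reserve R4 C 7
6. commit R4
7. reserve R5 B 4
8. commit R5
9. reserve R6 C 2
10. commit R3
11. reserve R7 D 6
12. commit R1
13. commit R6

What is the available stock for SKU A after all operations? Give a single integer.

Step 1: reserve R1 C 7 -> on_hand[A=47 B=46 C=32 D=46] avail[A=47 B=46 C=25 D=46] open={R1}
Step 2: reserve R2 A 3 -> on_hand[A=47 B=46 C=32 D=46] avail[A=44 B=46 C=25 D=46] open={R1,R2}
Step 3: cancel R2 -> on_hand[A=47 B=46 C=32 D=46] avail[A=47 B=46 C=25 D=46] open={R1}
Step 4: reserve R3 A 5 -> on_hand[A=47 B=46 C=32 D=46] avail[A=42 B=46 C=25 D=46] open={R1,R3}
Step 5: reserve R4 C 7 -> on_hand[A=47 B=46 C=32 D=46] avail[A=42 B=46 C=18 D=46] open={R1,R3,R4}
Step 6: commit R4 -> on_hand[A=47 B=46 C=25 D=46] avail[A=42 B=46 C=18 D=46] open={R1,R3}
Step 7: reserve R5 B 4 -> on_hand[A=47 B=46 C=25 D=46] avail[A=42 B=42 C=18 D=46] open={R1,R3,R5}
Step 8: commit R5 -> on_hand[A=47 B=42 C=25 D=46] avail[A=42 B=42 C=18 D=46] open={R1,R3}
Step 9: reserve R6 C 2 -> on_hand[A=47 B=42 C=25 D=46] avail[A=42 B=42 C=16 D=46] open={R1,R3,R6}
Step 10: commit R3 -> on_hand[A=42 B=42 C=25 D=46] avail[A=42 B=42 C=16 D=46] open={R1,R6}
Step 11: reserve R7 D 6 -> on_hand[A=42 B=42 C=25 D=46] avail[A=42 B=42 C=16 D=40] open={R1,R6,R7}
Step 12: commit R1 -> on_hand[A=42 B=42 C=18 D=46] avail[A=42 B=42 C=16 D=40] open={R6,R7}
Step 13: commit R6 -> on_hand[A=42 B=42 C=16 D=46] avail[A=42 B=42 C=16 D=40] open={R7}
Final available[A] = 42

Answer: 42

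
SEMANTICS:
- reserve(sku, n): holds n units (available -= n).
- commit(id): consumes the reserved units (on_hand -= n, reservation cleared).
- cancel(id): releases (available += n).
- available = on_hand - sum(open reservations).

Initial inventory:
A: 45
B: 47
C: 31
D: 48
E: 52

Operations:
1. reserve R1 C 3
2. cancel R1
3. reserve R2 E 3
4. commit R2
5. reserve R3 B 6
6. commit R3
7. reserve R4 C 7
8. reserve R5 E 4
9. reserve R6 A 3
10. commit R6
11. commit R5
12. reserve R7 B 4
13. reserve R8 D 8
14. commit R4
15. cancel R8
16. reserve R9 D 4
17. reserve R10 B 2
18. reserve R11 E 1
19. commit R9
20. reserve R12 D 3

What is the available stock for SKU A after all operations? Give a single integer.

Step 1: reserve R1 C 3 -> on_hand[A=45 B=47 C=31 D=48 E=52] avail[A=45 B=47 C=28 D=48 E=52] open={R1}
Step 2: cancel R1 -> on_hand[A=45 B=47 C=31 D=48 E=52] avail[A=45 B=47 C=31 D=48 E=52] open={}
Step 3: reserve R2 E 3 -> on_hand[A=45 B=47 C=31 D=48 E=52] avail[A=45 B=47 C=31 D=48 E=49] open={R2}
Step 4: commit R2 -> on_hand[A=45 B=47 C=31 D=48 E=49] avail[A=45 B=47 C=31 D=48 E=49] open={}
Step 5: reserve R3 B 6 -> on_hand[A=45 B=47 C=31 D=48 E=49] avail[A=45 B=41 C=31 D=48 E=49] open={R3}
Step 6: commit R3 -> on_hand[A=45 B=41 C=31 D=48 E=49] avail[A=45 B=41 C=31 D=48 E=49] open={}
Step 7: reserve R4 C 7 -> on_hand[A=45 B=41 C=31 D=48 E=49] avail[A=45 B=41 C=24 D=48 E=49] open={R4}
Step 8: reserve R5 E 4 -> on_hand[A=45 B=41 C=31 D=48 E=49] avail[A=45 B=41 C=24 D=48 E=45] open={R4,R5}
Step 9: reserve R6 A 3 -> on_hand[A=45 B=41 C=31 D=48 E=49] avail[A=42 B=41 C=24 D=48 E=45] open={R4,R5,R6}
Step 10: commit R6 -> on_hand[A=42 B=41 C=31 D=48 E=49] avail[A=42 B=41 C=24 D=48 E=45] open={R4,R5}
Step 11: commit R5 -> on_hand[A=42 B=41 C=31 D=48 E=45] avail[A=42 B=41 C=24 D=48 E=45] open={R4}
Step 12: reserve R7 B 4 -> on_hand[A=42 B=41 C=31 D=48 E=45] avail[A=42 B=37 C=24 D=48 E=45] open={R4,R7}
Step 13: reserve R8 D 8 -> on_hand[A=42 B=41 C=31 D=48 E=45] avail[A=42 B=37 C=24 D=40 E=45] open={R4,R7,R8}
Step 14: commit R4 -> on_hand[A=42 B=41 C=24 D=48 E=45] avail[A=42 B=37 C=24 D=40 E=45] open={R7,R8}
Step 15: cancel R8 -> on_hand[A=42 B=41 C=24 D=48 E=45] avail[A=42 B=37 C=24 D=48 E=45] open={R7}
Step 16: reserve R9 D 4 -> on_hand[A=42 B=41 C=24 D=48 E=45] avail[A=42 B=37 C=24 D=44 E=45] open={R7,R9}
Step 17: reserve R10 B 2 -> on_hand[A=42 B=41 C=24 D=48 E=45] avail[A=42 B=35 C=24 D=44 E=45] open={R10,R7,R9}
Step 18: reserve R11 E 1 -> on_hand[A=42 B=41 C=24 D=48 E=45] avail[A=42 B=35 C=24 D=44 E=44] open={R10,R11,R7,R9}
Step 19: commit R9 -> on_hand[A=42 B=41 C=24 D=44 E=45] avail[A=42 B=35 C=24 D=44 E=44] open={R10,R11,R7}
Step 20: reserve R12 D 3 -> on_hand[A=42 B=41 C=24 D=44 E=45] avail[A=42 B=35 C=24 D=41 E=44] open={R10,R11,R12,R7}
Final available[A] = 42

Answer: 42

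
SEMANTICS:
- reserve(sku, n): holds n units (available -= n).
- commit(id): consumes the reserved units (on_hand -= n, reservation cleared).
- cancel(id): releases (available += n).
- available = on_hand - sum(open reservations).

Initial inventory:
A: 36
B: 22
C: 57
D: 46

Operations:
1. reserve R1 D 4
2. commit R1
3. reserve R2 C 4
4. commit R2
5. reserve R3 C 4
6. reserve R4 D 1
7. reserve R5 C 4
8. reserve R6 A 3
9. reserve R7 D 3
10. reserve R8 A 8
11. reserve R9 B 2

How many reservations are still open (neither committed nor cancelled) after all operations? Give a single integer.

Step 1: reserve R1 D 4 -> on_hand[A=36 B=22 C=57 D=46] avail[A=36 B=22 C=57 D=42] open={R1}
Step 2: commit R1 -> on_hand[A=36 B=22 C=57 D=42] avail[A=36 B=22 C=57 D=42] open={}
Step 3: reserve R2 C 4 -> on_hand[A=36 B=22 C=57 D=42] avail[A=36 B=22 C=53 D=42] open={R2}
Step 4: commit R2 -> on_hand[A=36 B=22 C=53 D=42] avail[A=36 B=22 C=53 D=42] open={}
Step 5: reserve R3 C 4 -> on_hand[A=36 B=22 C=53 D=42] avail[A=36 B=22 C=49 D=42] open={R3}
Step 6: reserve R4 D 1 -> on_hand[A=36 B=22 C=53 D=42] avail[A=36 B=22 C=49 D=41] open={R3,R4}
Step 7: reserve R5 C 4 -> on_hand[A=36 B=22 C=53 D=42] avail[A=36 B=22 C=45 D=41] open={R3,R4,R5}
Step 8: reserve R6 A 3 -> on_hand[A=36 B=22 C=53 D=42] avail[A=33 B=22 C=45 D=41] open={R3,R4,R5,R6}
Step 9: reserve R7 D 3 -> on_hand[A=36 B=22 C=53 D=42] avail[A=33 B=22 C=45 D=38] open={R3,R4,R5,R6,R7}
Step 10: reserve R8 A 8 -> on_hand[A=36 B=22 C=53 D=42] avail[A=25 B=22 C=45 D=38] open={R3,R4,R5,R6,R7,R8}
Step 11: reserve R9 B 2 -> on_hand[A=36 B=22 C=53 D=42] avail[A=25 B=20 C=45 D=38] open={R3,R4,R5,R6,R7,R8,R9}
Open reservations: ['R3', 'R4', 'R5', 'R6', 'R7', 'R8', 'R9'] -> 7

Answer: 7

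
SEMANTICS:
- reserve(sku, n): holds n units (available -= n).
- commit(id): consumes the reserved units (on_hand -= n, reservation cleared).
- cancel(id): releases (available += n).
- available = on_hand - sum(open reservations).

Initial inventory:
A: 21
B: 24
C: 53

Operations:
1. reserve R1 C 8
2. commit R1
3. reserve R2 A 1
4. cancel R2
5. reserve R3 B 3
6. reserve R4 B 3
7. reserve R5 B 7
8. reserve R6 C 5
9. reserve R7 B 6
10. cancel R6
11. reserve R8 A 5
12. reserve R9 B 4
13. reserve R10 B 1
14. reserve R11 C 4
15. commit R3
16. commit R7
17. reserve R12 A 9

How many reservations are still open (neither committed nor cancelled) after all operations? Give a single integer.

Step 1: reserve R1 C 8 -> on_hand[A=21 B=24 C=53] avail[A=21 B=24 C=45] open={R1}
Step 2: commit R1 -> on_hand[A=21 B=24 C=45] avail[A=21 B=24 C=45] open={}
Step 3: reserve R2 A 1 -> on_hand[A=21 B=24 C=45] avail[A=20 B=24 C=45] open={R2}
Step 4: cancel R2 -> on_hand[A=21 B=24 C=45] avail[A=21 B=24 C=45] open={}
Step 5: reserve R3 B 3 -> on_hand[A=21 B=24 C=45] avail[A=21 B=21 C=45] open={R3}
Step 6: reserve R4 B 3 -> on_hand[A=21 B=24 C=45] avail[A=21 B=18 C=45] open={R3,R4}
Step 7: reserve R5 B 7 -> on_hand[A=21 B=24 C=45] avail[A=21 B=11 C=45] open={R3,R4,R5}
Step 8: reserve R6 C 5 -> on_hand[A=21 B=24 C=45] avail[A=21 B=11 C=40] open={R3,R4,R5,R6}
Step 9: reserve R7 B 6 -> on_hand[A=21 B=24 C=45] avail[A=21 B=5 C=40] open={R3,R4,R5,R6,R7}
Step 10: cancel R6 -> on_hand[A=21 B=24 C=45] avail[A=21 B=5 C=45] open={R3,R4,R5,R7}
Step 11: reserve R8 A 5 -> on_hand[A=21 B=24 C=45] avail[A=16 B=5 C=45] open={R3,R4,R5,R7,R8}
Step 12: reserve R9 B 4 -> on_hand[A=21 B=24 C=45] avail[A=16 B=1 C=45] open={R3,R4,R5,R7,R8,R9}
Step 13: reserve R10 B 1 -> on_hand[A=21 B=24 C=45] avail[A=16 B=0 C=45] open={R10,R3,R4,R5,R7,R8,R9}
Step 14: reserve R11 C 4 -> on_hand[A=21 B=24 C=45] avail[A=16 B=0 C=41] open={R10,R11,R3,R4,R5,R7,R8,R9}
Step 15: commit R3 -> on_hand[A=21 B=21 C=45] avail[A=16 B=0 C=41] open={R10,R11,R4,R5,R7,R8,R9}
Step 16: commit R7 -> on_hand[A=21 B=15 C=45] avail[A=16 B=0 C=41] open={R10,R11,R4,R5,R8,R9}
Step 17: reserve R12 A 9 -> on_hand[A=21 B=15 C=45] avail[A=7 B=0 C=41] open={R10,R11,R12,R4,R5,R8,R9}
Open reservations: ['R10', 'R11', 'R12', 'R4', 'R5', 'R8', 'R9'] -> 7

Answer: 7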